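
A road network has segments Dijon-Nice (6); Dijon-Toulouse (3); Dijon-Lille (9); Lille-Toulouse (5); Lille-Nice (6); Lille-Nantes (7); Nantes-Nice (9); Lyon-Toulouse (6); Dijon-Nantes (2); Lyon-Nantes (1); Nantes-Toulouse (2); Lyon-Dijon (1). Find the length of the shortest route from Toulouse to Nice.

9

Checking several routes:
Toulouse→Nantes→Nice: 2 + 9 = 11
Toulouse→Lille→Nice: 5 + 6 = 11
Toulouse→Dijon→Nice: 3 + 6 = 9
Toulouse→Nantes→Lyon→Dijon→Nice: 2 + 1 + 1 + 6 = 10
Toulouse→Nantes→Dijon→Nice: 2 + 2 + 6 = 10
The minimum is 9 mi.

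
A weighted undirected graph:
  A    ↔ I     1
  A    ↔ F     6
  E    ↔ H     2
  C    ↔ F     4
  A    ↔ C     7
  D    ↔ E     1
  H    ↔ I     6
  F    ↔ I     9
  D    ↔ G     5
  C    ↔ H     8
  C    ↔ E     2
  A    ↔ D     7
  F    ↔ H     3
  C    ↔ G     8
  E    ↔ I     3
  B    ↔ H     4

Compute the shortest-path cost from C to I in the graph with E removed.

Some routes from C to I avoiding E:
C-F-I: 4 + 9 = 13
C-F-A-I: 4 + 6 + 1 = 11
C-A-I: 7 + 1 = 8
C-F-H-I: 4 + 3 + 6 = 13
Best route has total 8.

8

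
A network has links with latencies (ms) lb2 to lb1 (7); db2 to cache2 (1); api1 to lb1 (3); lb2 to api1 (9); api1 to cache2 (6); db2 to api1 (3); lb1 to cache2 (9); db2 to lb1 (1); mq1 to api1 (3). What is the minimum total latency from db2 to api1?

Some routes from db2 to api1:
db2 - lb1 - api1: 1 + 3 = 4
db2 - api1: 3
db2 - cache2 - lb1 - api1: 1 + 9 + 3 = 13
db2 - lb1 - lb2 - api1: 1 + 7 + 9 = 17
db2 - lb1 - cache2 - api1: 1 + 9 + 6 = 16
db2 - cache2 - api1: 1 + 6 = 7
Best route has total 3 ms.

3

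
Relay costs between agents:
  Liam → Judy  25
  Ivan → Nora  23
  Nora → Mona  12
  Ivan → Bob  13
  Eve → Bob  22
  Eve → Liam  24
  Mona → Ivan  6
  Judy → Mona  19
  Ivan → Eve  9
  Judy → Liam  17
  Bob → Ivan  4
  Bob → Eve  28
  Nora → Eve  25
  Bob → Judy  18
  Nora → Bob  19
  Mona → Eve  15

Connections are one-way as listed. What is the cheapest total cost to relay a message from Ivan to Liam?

33

Some routes from Ivan to Liam:
Ivan → Bob → Judy → Liam: 13 + 18 + 17 = 48
Ivan → Eve → Bob → Judy → Liam: 9 + 22 + 18 + 17 = 66
Ivan → Eve → Liam: 9 + 24 = 33
Ivan → Bob → Eve → Liam: 13 + 28 + 24 = 65
Best route has total 33.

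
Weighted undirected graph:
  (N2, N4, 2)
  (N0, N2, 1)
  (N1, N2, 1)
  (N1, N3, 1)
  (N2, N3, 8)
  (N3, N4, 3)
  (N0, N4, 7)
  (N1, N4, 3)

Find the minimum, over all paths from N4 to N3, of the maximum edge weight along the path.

Comparing a few candidate routes:
N4-N0-N2-N1-N3: max(7, 1, 1, 1) = 7
N4-N2-N1-N3: max(2, 1, 1) = 2
N4-N0-N2-N3: max(7, 1, 8) = 8
N4-N1-N2-N3: max(3, 1, 8) = 8
N4-N3: max(3) = 3
N4-N1-N3: max(3, 1) = 3
The minimum achievable maximum is 2.

2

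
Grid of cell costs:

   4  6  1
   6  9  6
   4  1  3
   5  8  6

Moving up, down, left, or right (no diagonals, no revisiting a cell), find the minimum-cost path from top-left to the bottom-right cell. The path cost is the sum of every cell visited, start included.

Path (0,0) (1,0) (2,0) (2,1) (2,2) (3,2): 4 + 6 + 4 + 1 + 3 + 6 = 24.

24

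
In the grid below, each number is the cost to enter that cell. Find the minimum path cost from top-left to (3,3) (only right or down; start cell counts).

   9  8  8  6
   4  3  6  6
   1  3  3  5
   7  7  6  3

Cheapest: r0c0 → r1c0 → r2c0 → r2c1 → r2c2 → r2c3 → r3c3
  9 + 4 + 1 + 3 + 3 + 5 + 3 = 28
(Top row then right column would cost 45.)

28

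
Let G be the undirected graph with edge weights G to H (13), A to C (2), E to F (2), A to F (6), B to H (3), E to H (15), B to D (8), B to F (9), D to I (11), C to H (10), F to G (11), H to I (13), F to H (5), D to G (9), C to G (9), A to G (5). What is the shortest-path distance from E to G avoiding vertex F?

Routes from E to G avoiding F:
E→H→C→G: 15 + 10 + 9 = 34
E→H→I→D→G: 15 + 13 + 11 + 9 = 48
E→H→B→D→G: 15 + 3 + 8 + 9 = 35
E→H→G: 15 + 13 = 28
E→H→C→A→G: 15 + 10 + 2 + 5 = 32
Shortest: 28.

28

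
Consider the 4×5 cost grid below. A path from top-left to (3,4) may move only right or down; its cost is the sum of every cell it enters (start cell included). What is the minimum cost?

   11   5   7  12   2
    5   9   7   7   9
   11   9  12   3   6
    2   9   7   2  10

52

Cheapest: (0,0)→(0,1)→(0,2)→(1,2)→(1,3)→(2,3)→(3,3)→(3,4)
  11 + 5 + 7 + 7 + 7 + 3 + 2 + 10 = 52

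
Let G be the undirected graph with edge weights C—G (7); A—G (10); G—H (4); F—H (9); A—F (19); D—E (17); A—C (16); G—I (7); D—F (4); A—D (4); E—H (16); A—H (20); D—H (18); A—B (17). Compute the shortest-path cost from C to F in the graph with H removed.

A few of the C→F routes:
C→A→D→F: 16 + 4 + 4 = 24
C→G→A→D→F: 7 + 10 + 4 + 4 = 25
C→A→F: 16 + 19 = 35
Best route has total 24.

24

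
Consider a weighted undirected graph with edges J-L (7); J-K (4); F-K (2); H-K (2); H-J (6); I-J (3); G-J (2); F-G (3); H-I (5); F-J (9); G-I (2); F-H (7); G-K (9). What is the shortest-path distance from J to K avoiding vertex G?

4

Checking several routes:
J→H→K: 6 + 2 = 8
J→F→K: 9 + 2 = 11
J→H→F→K: 6 + 7 + 2 = 15
J→I→H→F→K: 3 + 5 + 7 + 2 = 17
J→K: 4
J→I→H→K: 3 + 5 + 2 = 10
Shortest: 4.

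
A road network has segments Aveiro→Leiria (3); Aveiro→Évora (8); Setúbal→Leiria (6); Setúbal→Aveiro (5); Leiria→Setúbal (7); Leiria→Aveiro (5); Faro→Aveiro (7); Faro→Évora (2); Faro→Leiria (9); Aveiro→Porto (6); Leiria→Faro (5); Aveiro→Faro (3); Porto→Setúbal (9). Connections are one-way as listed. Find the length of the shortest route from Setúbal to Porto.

11

Candidate routes:
Setúbal -> Leiria -> Faro -> Aveiro -> Porto: 6 + 5 + 7 + 6 = 24
Setúbal -> Leiria -> Aveiro -> Porto: 6 + 5 + 6 = 17
Setúbal -> Aveiro -> Porto: 5 + 6 = 11
The minimum is 11.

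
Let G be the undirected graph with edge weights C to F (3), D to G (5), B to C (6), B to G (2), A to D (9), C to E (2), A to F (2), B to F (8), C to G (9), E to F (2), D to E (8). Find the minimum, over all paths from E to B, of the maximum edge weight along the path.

6

A few of the E→B routes:
E-C-F-B: max(2, 3, 8) = 8
E-F-C-B: max(2, 3, 6) = 6
E-C-B: max(2, 6) = 6
Best route has worst link 6.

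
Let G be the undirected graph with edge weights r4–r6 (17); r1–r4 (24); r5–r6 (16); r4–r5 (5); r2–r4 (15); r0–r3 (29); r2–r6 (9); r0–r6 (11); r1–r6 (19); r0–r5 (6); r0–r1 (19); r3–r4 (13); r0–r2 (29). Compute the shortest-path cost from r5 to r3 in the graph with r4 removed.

35

Routes from r5 to r3 avoiding r4:
r5→r6→r0→r3: 16 + 11 + 29 = 56
r5→r0→r3: 6 + 29 = 35
r5→r6→r2→r0→r3: 16 + 9 + 29 + 29 = 83
r5→r6→r1→r0→r3: 16 + 19 + 19 + 29 = 83
Best route has total 35.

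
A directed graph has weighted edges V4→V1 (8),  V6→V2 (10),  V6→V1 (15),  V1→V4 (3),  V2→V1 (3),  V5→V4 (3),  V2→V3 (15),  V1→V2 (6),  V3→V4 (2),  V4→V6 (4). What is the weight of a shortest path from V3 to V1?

Routes from V3 to V1:
V3 - V4 - V1: 2 + 8 = 10
V3 - V4 - V6 - V1: 2 + 4 + 15 = 21
V3 - V4 - V6 - V2 - V1: 2 + 4 + 10 + 3 = 19
Best route has total 10.

10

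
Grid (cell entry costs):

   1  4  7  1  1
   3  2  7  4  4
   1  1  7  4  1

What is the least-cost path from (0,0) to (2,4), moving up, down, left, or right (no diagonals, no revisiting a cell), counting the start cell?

Best path: r0c0 -> r1c0 -> r2c0 -> r2c1 -> r2c2 -> r2c3 -> r2c4
Cost: 1 + 3 + 1 + 1 + 7 + 4 + 1 = 18

18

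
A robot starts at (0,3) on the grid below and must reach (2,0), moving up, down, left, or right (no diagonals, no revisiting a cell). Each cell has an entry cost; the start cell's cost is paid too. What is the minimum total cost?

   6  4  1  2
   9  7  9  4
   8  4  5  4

Cheapest: [0,3]→[0,2]→[0,1]→[1,1]→[2,1]→[2,0]
  2 + 1 + 4 + 7 + 4 + 8 = 26

26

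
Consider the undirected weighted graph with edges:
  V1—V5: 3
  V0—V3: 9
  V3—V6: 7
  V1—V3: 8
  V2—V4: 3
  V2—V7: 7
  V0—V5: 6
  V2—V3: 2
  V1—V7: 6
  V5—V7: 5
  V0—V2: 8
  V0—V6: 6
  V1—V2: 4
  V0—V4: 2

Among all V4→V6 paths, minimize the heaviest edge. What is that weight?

6

Comparing a few candidate routes:
V4 -> V0 -> V6: max(2, 6) = 6
V4 -> V2 -> V1 -> V7 -> V5 -> V0 -> V6: max(3, 4, 6, 5, 6, 6) = 6
V4 -> V2 -> V3 -> V6: max(3, 2, 7) = 7
V4 -> V2 -> V1 -> V5 -> V0 -> V6: max(3, 4, 3, 6, 6) = 6
V4 -> V2 -> V7 -> V1 -> V5 -> V0 -> V6: max(3, 7, 6, 3, 6, 6) = 7
V4 -> V2 -> V7 -> V5 -> V0 -> V6: max(3, 7, 5, 6, 6) = 7
The minimum achievable maximum is 6.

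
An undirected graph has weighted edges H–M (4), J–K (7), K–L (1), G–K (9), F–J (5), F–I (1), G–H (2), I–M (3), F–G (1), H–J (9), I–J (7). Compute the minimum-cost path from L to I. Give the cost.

12

Some routes from L to I:
L -> K -> G -> F -> I: 1 + 9 + 1 + 1 = 12
L -> K -> G -> H -> M -> I: 1 + 9 + 2 + 4 + 3 = 19
L -> K -> J -> F -> I: 1 + 7 + 5 + 1 = 14
L -> K -> J -> H -> G -> F -> I: 1 + 7 + 9 + 2 + 1 + 1 = 21
L -> K -> J -> I: 1 + 7 + 7 = 15
Best route has total 12.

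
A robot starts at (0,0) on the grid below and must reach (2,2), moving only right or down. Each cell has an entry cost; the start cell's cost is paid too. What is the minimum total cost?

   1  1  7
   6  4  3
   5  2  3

Best path: (0,0) (0,1) (1,1) (2,1) (2,2)
Cost: 1 + 1 + 4 + 2 + 3 = 11

11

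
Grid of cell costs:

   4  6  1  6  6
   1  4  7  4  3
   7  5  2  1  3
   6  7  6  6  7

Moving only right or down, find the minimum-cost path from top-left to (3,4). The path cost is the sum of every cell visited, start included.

Cheapest: r0c0 r1c0 r1c1 r2c1 r2c2 r2c3 r2c4 r3c4
  4 + 1 + 4 + 5 + 2 + 1 + 3 + 7 = 27
(Top row then right column would cost 36.)

27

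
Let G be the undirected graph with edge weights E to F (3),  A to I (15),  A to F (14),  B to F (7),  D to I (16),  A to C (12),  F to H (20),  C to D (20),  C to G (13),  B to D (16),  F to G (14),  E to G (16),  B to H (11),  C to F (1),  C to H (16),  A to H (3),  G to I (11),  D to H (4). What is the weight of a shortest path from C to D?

Comparing a few candidate routes:
C→F→A→H→D: 1 + 14 + 3 + 4 = 22
C→F→B→H→D: 1 + 7 + 11 + 4 = 23
C→D: 20
C→H→D: 16 + 4 = 20
C→A→H→D: 12 + 3 + 4 = 19
Shortest: 19.

19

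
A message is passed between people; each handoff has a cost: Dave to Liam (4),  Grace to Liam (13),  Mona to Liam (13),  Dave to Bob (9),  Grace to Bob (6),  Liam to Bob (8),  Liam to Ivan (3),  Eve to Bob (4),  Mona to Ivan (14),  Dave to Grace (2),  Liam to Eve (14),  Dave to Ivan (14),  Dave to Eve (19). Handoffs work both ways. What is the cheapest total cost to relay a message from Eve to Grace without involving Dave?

10

A few of the Eve→Grace routes:
Eve-Bob-Grace: 4 + 6 = 10
Eve-Bob-Liam-Grace: 4 + 8 + 13 = 25
Eve-Liam-Grace: 14 + 13 = 27
Best route has total 10.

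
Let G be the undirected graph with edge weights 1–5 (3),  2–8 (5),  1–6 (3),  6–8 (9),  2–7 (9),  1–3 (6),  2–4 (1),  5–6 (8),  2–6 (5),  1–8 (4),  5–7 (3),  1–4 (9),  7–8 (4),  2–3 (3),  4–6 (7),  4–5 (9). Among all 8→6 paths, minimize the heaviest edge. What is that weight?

4

A few of the 8→6 routes:
8 → 1 → 6: max(4, 3) = 4
8 → 2 → 6: max(5, 5) = 5
8 → 1 → 3 → 2 → 6: max(4, 6, 3, 5) = 6
8 → 7 → 5 → 1 → 6: max(4, 3, 3, 3) = 4
Best route has worst link 4.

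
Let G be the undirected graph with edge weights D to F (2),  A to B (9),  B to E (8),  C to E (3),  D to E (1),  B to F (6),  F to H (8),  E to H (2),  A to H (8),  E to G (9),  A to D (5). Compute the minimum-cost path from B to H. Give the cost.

A few of the B→H routes:
B-F-H: 6 + 8 = 14
B-F-D-E-H: 6 + 2 + 1 + 2 = 11
B-A-D-E-H: 9 + 5 + 1 + 2 = 17
B-E-H: 8 + 2 = 10
The minimum is 10.

10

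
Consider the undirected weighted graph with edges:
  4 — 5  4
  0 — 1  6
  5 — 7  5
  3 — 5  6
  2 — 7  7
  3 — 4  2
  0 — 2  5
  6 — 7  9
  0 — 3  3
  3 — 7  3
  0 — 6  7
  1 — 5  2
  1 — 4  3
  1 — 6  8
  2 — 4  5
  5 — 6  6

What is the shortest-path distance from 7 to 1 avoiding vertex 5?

8

A few of the 7→1 routes:
7 - 6 - 1: 9 + 8 = 17
7 - 3 - 4 - 1: 3 + 2 + 3 = 8
7 - 2 - 0 - 1: 7 + 5 + 6 = 18
7 - 3 - 0 - 1: 3 + 3 + 6 = 12
7 - 2 - 4 - 1: 7 + 5 + 3 = 15
The minimum is 8.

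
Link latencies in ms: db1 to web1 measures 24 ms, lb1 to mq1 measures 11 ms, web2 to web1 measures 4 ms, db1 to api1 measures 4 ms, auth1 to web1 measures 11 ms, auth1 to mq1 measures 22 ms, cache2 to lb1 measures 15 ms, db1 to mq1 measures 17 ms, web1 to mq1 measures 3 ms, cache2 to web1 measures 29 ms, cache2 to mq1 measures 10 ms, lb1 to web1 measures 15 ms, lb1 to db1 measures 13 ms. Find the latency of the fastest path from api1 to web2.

Comparing a few candidate routes:
api1-db1-lb1-web1-web2: 4 + 13 + 15 + 4 = 36
api1-db1-lb1-mq1-web1-web2: 4 + 13 + 11 + 3 + 4 = 35
api1-db1-web1-web2: 4 + 24 + 4 = 32
api1-db1-lb1-cache2-mq1-web1-web2: 4 + 13 + 15 + 10 + 3 + 4 = 49
api1-db1-mq1-web1-web2: 4 + 17 + 3 + 4 = 28
Best route has total 28 ms.

28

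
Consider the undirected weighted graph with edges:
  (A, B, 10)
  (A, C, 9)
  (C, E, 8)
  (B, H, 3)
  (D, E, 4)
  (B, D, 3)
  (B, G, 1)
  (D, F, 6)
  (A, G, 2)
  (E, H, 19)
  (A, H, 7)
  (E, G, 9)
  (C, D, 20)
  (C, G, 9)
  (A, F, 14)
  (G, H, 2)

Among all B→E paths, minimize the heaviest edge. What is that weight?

Some routes from B to E:
B → D → E: max(3, 4) = 4
B → G → E: max(1, 9) = 9
B → G → A → C → E: max(1, 2, 9, 8) = 9
Smallest bottleneck: 4.

4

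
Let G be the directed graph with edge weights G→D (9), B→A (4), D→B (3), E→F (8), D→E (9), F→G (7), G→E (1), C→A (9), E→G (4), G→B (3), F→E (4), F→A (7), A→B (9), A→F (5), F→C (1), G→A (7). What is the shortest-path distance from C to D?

Candidate routes:
C -> A -> F -> G -> D: 9 + 5 + 7 + 9 = 30
C -> A -> F -> E -> G -> D: 9 + 5 + 4 + 4 + 9 = 31
Shortest: 30.

30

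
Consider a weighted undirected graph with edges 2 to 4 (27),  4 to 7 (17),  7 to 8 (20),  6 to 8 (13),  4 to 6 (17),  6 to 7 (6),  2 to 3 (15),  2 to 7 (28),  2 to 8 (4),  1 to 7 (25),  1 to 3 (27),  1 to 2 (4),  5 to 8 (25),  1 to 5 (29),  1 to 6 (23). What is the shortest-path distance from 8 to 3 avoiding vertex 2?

63

Checking several routes:
8 → 5 → 1 → 3: 25 + 29 + 27 = 81
8 → 6 → 7 → 1 → 3: 13 + 6 + 25 + 27 = 71
8 → 7 → 1 → 3: 20 + 25 + 27 = 72
8 → 7 → 6 → 1 → 3: 20 + 6 + 23 + 27 = 76
8 → 6 → 1 → 3: 13 + 23 + 27 = 63
8 → 6 → 4 → 7 → 1 → 3: 13 + 17 + 17 + 25 + 27 = 99
Shortest: 63.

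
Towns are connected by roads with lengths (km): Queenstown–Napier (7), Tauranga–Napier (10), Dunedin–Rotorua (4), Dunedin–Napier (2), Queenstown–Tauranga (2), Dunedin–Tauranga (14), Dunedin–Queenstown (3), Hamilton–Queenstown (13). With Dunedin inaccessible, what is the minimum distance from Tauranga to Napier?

Routes from Tauranga to Napier avoiding Dunedin:
Tauranga→Queenstown→Napier: 2 + 7 = 9
Tauranga→Napier: 10
Best route has total 9 km.

9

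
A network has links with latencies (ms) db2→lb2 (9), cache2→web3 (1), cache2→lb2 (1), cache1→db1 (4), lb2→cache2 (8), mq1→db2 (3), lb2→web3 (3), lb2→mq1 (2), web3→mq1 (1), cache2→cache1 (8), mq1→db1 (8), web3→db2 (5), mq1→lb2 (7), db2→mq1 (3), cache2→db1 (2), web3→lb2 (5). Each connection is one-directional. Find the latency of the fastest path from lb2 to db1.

10

Checking several routes:
lb2 → mq1 → db1: 2 + 8 = 10
lb2 → web3 → mq1 → db1: 3 + 1 + 8 = 12
lb2 → cache2 → db1: 8 + 2 = 10
Shortest: 10 ms.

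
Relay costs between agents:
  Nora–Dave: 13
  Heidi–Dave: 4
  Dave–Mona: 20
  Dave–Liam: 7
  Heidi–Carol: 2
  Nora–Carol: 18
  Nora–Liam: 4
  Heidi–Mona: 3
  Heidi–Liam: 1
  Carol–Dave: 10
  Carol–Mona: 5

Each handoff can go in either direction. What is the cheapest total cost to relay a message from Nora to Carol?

7

A few of the Nora→Carol routes:
Nora - Liam - Heidi - Dave - Carol: 4 + 1 + 4 + 10 = 19
Nora - Liam - Heidi - Carol: 4 + 1 + 2 = 7
Nora - Dave - Heidi - Carol: 13 + 4 + 2 = 19
Nora - Carol: 18
Nora - Liam - Dave - Heidi - Carol: 4 + 7 + 4 + 2 = 17
Nora - Liam - Heidi - Mona - Carol: 4 + 1 + 3 + 5 = 13
Best route has total 7.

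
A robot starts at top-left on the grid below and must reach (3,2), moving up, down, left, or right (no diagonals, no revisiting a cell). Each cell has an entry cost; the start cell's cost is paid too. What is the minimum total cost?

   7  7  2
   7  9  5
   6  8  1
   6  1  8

Best path: [0,0] [0,1] [0,2] [1,2] [2,2] [3,2]
Cost: 7 + 7 + 2 + 5 + 1 + 8 = 30

30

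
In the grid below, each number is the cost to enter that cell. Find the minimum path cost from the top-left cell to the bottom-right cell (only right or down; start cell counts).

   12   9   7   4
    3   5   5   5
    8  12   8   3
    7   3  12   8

41

One optimal route is (0,0) → (1,0) → (1,1) → (1,2) → (1,3) → (2,3) → (3,3).
Its cost is 12 + 3 + 5 + 5 + 5 + 3 + 8 = 41.
For comparison, the top-then-right route costs 48.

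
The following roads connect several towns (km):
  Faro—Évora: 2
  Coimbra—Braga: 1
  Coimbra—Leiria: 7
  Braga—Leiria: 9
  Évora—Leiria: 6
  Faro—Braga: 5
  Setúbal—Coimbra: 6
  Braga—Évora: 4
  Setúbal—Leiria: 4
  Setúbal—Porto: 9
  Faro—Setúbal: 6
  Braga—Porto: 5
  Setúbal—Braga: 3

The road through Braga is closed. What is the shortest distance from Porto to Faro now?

Candidate routes:
Porto → Setúbal → Leiria → Évora → Faro: 9 + 4 + 6 + 2 = 21
Porto → Setúbal → Coimbra → Leiria → Évora → Faro: 9 + 6 + 7 + 6 + 2 = 30
Porto → Setúbal → Faro: 9 + 6 = 15
Best route has total 15 km.

15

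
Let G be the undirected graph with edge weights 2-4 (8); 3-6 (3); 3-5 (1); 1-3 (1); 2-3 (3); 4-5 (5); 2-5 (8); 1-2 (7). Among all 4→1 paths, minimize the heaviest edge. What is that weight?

Some routes from 4 to 1:
4 - 5 - 3 - 1: max(5, 1, 1) = 5
4 - 5 - 2 - 3 - 1: max(5, 8, 3, 1) = 8
4 - 5 - 3 - 2 - 1: max(5, 1, 3, 7) = 7
Best route has worst link 5.

5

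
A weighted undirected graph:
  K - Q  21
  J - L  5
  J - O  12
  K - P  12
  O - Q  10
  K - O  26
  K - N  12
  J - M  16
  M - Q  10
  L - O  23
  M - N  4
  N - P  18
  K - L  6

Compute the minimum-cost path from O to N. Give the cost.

A few of the O→N routes:
O-K-N: 26 + 12 = 38
O-Q-K-N: 10 + 21 + 12 = 43
O-J-M-N: 12 + 16 + 4 = 32
O-Q-M-N: 10 + 10 + 4 = 24
O-J-L-K-N: 12 + 5 + 6 + 12 = 35
O-L-K-N: 23 + 6 + 12 = 41
The minimum is 24.

24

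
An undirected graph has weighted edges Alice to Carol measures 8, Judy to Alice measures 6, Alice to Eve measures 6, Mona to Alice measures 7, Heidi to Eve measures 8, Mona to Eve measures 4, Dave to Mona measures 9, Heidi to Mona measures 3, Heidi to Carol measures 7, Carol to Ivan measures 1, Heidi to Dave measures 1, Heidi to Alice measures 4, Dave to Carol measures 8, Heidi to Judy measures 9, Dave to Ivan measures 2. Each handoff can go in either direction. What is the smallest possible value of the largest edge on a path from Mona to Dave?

3

Some routes from Mona to Dave:
Mona→Eve→Alice→Heidi→Dave: max(4, 6, 4, 1) = 6
Mona→Alice→Heidi→Carol→Ivan→Dave: max(7, 4, 7, 1, 2) = 7
Mona→Heidi→Dave: max(3, 1) = 3
The minimum achievable maximum is 3.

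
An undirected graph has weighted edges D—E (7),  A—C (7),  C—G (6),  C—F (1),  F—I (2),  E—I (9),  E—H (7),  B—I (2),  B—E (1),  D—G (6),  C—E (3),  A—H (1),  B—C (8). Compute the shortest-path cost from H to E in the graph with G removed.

Candidate routes:
H-A-C-B-I-E: 1 + 7 + 8 + 2 + 9 = 27
H-A-C-B-E: 1 + 7 + 8 + 1 = 17
H-E: 7
H-A-C-F-I-E: 1 + 7 + 1 + 2 + 9 = 20
H-A-C-E: 1 + 7 + 3 = 11
H-A-C-F-I-B-E: 1 + 7 + 1 + 2 + 2 + 1 = 14
Shortest: 7.

7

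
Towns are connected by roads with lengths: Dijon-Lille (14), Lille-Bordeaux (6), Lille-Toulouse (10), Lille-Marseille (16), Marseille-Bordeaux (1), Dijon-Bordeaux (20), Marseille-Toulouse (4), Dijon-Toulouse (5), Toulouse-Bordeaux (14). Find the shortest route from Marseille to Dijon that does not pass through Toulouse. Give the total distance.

21

Paths from Marseille to Dijon avoiding Toulouse:
Marseille → Lille → Dijon: 16 + 14 = 30
Marseille → Lille → Bordeaux → Dijon: 16 + 6 + 20 = 42
Marseille → Bordeaux → Lille → Dijon: 1 + 6 + 14 = 21
Marseille → Bordeaux → Dijon: 1 + 20 = 21
Shortest: 21.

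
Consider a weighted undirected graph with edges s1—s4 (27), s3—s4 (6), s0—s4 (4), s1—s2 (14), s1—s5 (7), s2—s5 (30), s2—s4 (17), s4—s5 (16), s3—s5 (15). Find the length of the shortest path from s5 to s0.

20

Comparing a few candidate routes:
s5-s1-s4-s0: 7 + 27 + 4 = 38
s5-s3-s4-s0: 15 + 6 + 4 = 25
s5-s1-s2-s4-s0: 7 + 14 + 17 + 4 = 42
s5-s4-s0: 16 + 4 = 20
Best route has total 20.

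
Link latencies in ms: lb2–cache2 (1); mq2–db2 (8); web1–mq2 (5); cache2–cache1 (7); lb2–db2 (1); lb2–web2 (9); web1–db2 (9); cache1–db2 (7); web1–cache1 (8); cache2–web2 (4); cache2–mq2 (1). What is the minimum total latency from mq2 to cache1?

Comparing a few candidate routes:
mq2-cache2-lb2-db2-cache1: 1 + 1 + 1 + 7 = 10
mq2-cache2-cache1: 1 + 7 = 8
mq2-web1-cache1: 5 + 8 = 13
Best route has total 8 ms.

8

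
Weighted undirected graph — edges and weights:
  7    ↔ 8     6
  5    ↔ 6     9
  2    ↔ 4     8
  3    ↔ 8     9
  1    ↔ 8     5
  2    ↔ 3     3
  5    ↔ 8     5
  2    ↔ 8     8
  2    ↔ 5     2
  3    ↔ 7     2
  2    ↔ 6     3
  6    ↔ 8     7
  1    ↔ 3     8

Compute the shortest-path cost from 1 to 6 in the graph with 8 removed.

Routes from 1 to 6 avoiding 8:
1-3-2-6: 8 + 3 + 3 = 14
1-3-2-5-6: 8 + 3 + 2 + 9 = 22
Best route has total 14.

14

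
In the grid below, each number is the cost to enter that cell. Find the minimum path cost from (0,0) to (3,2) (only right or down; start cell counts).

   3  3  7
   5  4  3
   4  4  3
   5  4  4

20

Cheapest: (0,0)→(0,1)→(1,1)→(1,2)→(2,2)→(3,2)
  3 + 3 + 4 + 3 + 3 + 4 = 20
For comparison, the top-then-right route costs 23.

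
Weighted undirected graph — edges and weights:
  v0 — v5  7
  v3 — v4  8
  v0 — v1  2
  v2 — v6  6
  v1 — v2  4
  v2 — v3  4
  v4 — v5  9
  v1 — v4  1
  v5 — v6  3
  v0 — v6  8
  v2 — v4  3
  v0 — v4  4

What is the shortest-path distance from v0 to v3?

10

Some routes from v0 to v3:
v0 -> v1 -> v4 -> v2 -> v3: 2 + 1 + 3 + 4 = 10
v0 -> v4 -> v3: 4 + 8 = 12
v0 -> v4 -> v2 -> v3: 4 + 3 + 4 = 11
v0 -> v1 -> v4 -> v3: 2 + 1 + 8 = 11
v0 -> v4 -> v1 -> v2 -> v3: 4 + 1 + 4 + 4 = 13
v0 -> v1 -> v2 -> v3: 2 + 4 + 4 = 10
The minimum is 10.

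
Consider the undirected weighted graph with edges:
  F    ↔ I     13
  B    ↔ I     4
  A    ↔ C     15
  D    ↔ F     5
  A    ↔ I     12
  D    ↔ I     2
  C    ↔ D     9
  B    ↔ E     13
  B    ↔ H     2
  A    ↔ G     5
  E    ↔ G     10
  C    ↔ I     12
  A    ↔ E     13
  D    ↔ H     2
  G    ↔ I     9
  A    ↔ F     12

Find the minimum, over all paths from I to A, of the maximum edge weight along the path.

9

Comparing a few candidate routes:
I - B - H - D - F - A: max(4, 2, 2, 5, 12) = 12
I - C - D - F - A: max(12, 9, 5, 12) = 12
I - G - A: max(9, 5) = 9
I - A: max(12) = 12
I - D - F - A: max(2, 5, 12) = 12
Best route has worst link 9.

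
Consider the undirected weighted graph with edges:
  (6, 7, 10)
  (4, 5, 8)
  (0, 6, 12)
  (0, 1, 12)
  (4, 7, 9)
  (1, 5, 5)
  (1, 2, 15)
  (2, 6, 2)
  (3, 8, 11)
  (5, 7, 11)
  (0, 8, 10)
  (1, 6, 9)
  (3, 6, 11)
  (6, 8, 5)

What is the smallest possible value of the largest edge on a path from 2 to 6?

2

Checking several routes:
2→1→5→4→7→6: max(15, 5, 8, 9, 10) = 15
2→1→0→6: max(15, 12, 12) = 15
2→1→0→8→6: max(15, 12, 10, 5) = 15
2→1→0→8→3→6: max(15, 12, 10, 11, 11) = 15
2→6: max(2) = 2
The minimum achievable maximum is 2.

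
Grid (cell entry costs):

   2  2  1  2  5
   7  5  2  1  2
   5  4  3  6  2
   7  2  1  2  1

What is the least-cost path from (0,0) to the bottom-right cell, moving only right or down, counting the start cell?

13

Cheapest: r0c0→r0c1→r0c2→r0c3→r1c3→r1c4→r2c4→r3c4
  2 + 2 + 1 + 2 + 1 + 2 + 2 + 1 = 13
For comparison, the top-then-right route costs 17.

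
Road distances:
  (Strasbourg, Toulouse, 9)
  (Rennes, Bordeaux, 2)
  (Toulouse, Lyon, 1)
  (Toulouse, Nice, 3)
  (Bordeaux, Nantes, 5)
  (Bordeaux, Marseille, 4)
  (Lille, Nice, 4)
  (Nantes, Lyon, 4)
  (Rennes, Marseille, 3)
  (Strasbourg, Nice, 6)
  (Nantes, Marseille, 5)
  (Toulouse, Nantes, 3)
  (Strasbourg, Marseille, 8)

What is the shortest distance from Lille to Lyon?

A few of the Lille→Lyon routes:
Lille-Nice-Strasbourg-Marseille-Nantes-Toulouse-Lyon: 4 + 6 + 8 + 5 + 3 + 1 = 27
Lille-Nice-Toulouse-Lyon: 4 + 3 + 1 = 8
Lille-Nice-Strasbourg-Toulouse-Nantes-Lyon: 4 + 6 + 9 + 3 + 4 = 26
Lille-Nice-Toulouse-Nantes-Lyon: 4 + 3 + 3 + 4 = 14
Lille-Nice-Strasbourg-Toulouse-Lyon: 4 + 6 + 9 + 1 = 20
Best route has total 8.

8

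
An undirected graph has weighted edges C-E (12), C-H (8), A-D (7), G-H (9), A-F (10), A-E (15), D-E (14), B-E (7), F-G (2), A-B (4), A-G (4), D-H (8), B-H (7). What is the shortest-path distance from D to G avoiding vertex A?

Candidate routes:
D → H → G: 8 + 9 = 17
D → E → C → H → G: 14 + 12 + 8 + 9 = 43
D → E → B → H → G: 14 + 7 + 7 + 9 = 37
Best route has total 17.

17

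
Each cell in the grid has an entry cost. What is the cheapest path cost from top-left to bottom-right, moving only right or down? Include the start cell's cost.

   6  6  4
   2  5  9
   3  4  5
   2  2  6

Path (0,0)→(1,0)→(2,0)→(3,0)→(3,1)→(3,2): 6 + 2 + 3 + 2 + 2 + 6 = 21.
(Top row then right column would cost 36.)

21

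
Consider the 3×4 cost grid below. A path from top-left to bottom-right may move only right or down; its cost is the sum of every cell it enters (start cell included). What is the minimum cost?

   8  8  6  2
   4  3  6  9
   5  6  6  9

36

Cheapest: (0,0) (1,0) (1,1) (1,2) (2,2) (2,3)
  8 + 4 + 3 + 6 + 6 + 9 = 36
For comparison, the top-then-right route costs 42.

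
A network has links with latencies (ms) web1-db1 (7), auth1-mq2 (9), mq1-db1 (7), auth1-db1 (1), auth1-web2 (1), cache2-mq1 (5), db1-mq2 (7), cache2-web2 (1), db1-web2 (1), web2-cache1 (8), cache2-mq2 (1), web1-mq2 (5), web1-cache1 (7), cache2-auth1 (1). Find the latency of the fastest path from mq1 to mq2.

Checking several routes:
mq1→db1→web2→cache2→mq2: 7 + 1 + 1 + 1 = 10
mq1→cache2→mq2: 5 + 1 = 6
mq1→db1→auth1→cache2→mq2: 7 + 1 + 1 + 1 = 10
The minimum is 6 ms.

6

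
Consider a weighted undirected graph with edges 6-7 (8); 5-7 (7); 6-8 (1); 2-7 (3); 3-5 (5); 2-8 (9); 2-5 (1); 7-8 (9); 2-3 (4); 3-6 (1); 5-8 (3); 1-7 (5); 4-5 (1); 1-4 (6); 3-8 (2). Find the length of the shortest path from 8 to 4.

4

Checking several routes:
8→3→2→5→4: 2 + 4 + 1 + 1 = 8
8→3→5→4: 2 + 5 + 1 = 8
8→5→4: 3 + 1 = 4
8→6→3→5→4: 1 + 1 + 5 + 1 = 8
8→6→3→2→5→4: 1 + 1 + 4 + 1 + 1 = 8
The minimum is 4.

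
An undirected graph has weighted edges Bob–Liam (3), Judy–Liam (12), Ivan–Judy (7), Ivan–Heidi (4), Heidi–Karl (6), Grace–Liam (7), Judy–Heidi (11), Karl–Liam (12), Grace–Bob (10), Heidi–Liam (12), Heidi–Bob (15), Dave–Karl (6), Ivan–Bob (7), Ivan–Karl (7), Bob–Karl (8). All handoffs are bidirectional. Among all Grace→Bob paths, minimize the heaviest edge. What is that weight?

7

Some routes from Grace to Bob:
Grace→Liam→Heidi→Ivan→Bob: max(7, 12, 4, 7) = 12
Grace→Bob: max(10) = 10
Grace→Liam→Heidi→Ivan→Karl→Bob: max(7, 12, 4, 7, 8) = 12
Grace→Liam→Bob: max(7, 3) = 7
The minimum achievable maximum is 7.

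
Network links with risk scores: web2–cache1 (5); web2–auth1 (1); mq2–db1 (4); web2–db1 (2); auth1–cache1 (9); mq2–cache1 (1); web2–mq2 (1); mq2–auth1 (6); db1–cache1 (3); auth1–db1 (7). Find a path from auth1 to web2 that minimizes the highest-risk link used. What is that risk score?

1

Comparing a few candidate routes:
auth1 -> mq2 -> cache1 -> db1 -> web2: max(6, 1, 3, 2) = 6
auth1 -> mq2 -> cache1 -> web2: max(6, 1, 5) = 6
auth1 -> web2: max(1) = 1
Best route has worst link 1.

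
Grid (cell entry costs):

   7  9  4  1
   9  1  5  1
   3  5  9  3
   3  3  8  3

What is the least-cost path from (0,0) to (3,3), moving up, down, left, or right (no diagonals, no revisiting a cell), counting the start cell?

One optimal route is (0,0) → (0,1) → (0,2) → (0,3) → (1,3) → (2,3) → (3,3).
Its cost is 7 + 9 + 4 + 1 + 1 + 3 + 3 = 28.

28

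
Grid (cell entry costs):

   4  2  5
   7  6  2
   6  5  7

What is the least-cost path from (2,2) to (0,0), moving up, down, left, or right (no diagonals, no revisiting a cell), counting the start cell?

Take r2c2→r1c2→r0c2→r0c1→r0c0 for a total of 7 + 2 + 5 + 2 + 4 = 20.

20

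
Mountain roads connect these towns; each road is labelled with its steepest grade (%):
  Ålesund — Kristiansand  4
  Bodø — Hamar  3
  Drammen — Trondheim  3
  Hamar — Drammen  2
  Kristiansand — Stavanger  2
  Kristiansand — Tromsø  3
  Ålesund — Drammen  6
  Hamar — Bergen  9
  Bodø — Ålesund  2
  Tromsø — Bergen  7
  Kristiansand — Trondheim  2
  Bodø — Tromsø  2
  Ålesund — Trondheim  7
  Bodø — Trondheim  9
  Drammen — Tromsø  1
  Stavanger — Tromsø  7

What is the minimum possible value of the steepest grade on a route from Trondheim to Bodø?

3

Some routes from Trondheim to Bodø:
Trondheim -> Drammen -> Tromsø -> Kristiansand -> Ålesund -> Bodø: max(3, 1, 3, 4, 2) = 4
Trondheim -> Kristiansand -> Tromsø -> Drammen -> Hamar -> Bodø: max(2, 3, 1, 2, 3) = 3
Trondheim -> Drammen -> Tromsø -> Bodø: max(3, 1, 2) = 3
Trondheim -> Kristiansand -> Tromsø -> Bodø: max(2, 3, 2) = 3
Trondheim -> Drammen -> Hamar -> Bodø: max(3, 2, 3) = 3
Trondheim -> Kristiansand -> Ålesund -> Bodø: max(2, 4, 2) = 4
Smallest bottleneck: 3%.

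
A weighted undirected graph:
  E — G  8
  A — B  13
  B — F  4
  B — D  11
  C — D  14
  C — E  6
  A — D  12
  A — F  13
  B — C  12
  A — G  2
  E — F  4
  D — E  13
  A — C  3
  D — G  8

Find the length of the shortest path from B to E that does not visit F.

Comparing a few candidate routes:
B → A → C → E: 13 + 3 + 6 = 22
B → C → E: 12 + 6 = 18
B → A → G → E: 13 + 2 + 8 = 23
Shortest: 18.

18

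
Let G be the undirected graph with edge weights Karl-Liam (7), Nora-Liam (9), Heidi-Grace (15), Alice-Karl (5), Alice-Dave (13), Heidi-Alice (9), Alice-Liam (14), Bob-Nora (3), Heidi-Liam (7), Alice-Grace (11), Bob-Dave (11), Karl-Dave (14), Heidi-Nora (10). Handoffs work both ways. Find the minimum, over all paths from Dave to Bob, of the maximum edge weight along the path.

A few of the Dave→Bob routes:
Dave → Alice → Heidi → Liam → Nora → Bob: max(13, 9, 7, 9, 3) = 13
Dave → Alice → Heidi → Nora → Bob: max(13, 9, 10, 3) = 13
Dave → Bob: max(11) = 11
Dave → Alice → Karl → Liam → Nora → Bob: max(13, 5, 7, 9, 3) = 13
Dave → Alice → Karl → Liam → Heidi → Nora → Bob: max(13, 5, 7, 7, 10, 3) = 13
Dave → Karl → Liam → Nora → Bob: max(14, 7, 9, 3) = 14
The minimum achievable maximum is 11.

11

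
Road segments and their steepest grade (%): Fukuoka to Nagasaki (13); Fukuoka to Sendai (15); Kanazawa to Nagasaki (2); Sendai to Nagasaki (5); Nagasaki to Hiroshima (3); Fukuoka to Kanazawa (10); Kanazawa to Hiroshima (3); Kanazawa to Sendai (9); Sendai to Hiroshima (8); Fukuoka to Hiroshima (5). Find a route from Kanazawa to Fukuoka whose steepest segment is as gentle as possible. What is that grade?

5

Checking several routes:
Kanazawa -> Fukuoka: max(10) = 10
Kanazawa -> Sendai -> Hiroshima -> Fukuoka: max(9, 8, 5) = 9
Kanazawa -> Hiroshima -> Fukuoka: max(3, 5) = 5
Kanazawa -> Nagasaki -> Sendai -> Hiroshima -> Fukuoka: max(2, 5, 8, 5) = 8
Kanazawa -> Nagasaki -> Hiroshima -> Fukuoka: max(2, 3, 5) = 5
Kanazawa -> Sendai -> Nagasaki -> Hiroshima -> Fukuoka: max(9, 5, 3, 5) = 9
Smallest bottleneck: 5%.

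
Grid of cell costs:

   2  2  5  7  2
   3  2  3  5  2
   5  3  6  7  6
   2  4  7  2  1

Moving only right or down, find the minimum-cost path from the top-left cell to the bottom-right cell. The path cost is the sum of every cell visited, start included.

23

Path (0,0) -> (0,1) -> (1,1) -> (1,2) -> (1,3) -> (1,4) -> (2,4) -> (3,4): 2 + 2 + 2 + 3 + 5 + 2 + 6 + 1 = 23.
For comparison, the top-then-right route costs 27.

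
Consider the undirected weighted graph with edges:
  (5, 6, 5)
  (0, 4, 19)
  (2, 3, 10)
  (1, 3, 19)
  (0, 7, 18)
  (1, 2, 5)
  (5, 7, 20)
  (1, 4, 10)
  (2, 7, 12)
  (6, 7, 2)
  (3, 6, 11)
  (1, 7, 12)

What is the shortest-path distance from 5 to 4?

29

Comparing a few candidate routes:
5 → 7 → 1 → 4: 20 + 12 + 10 = 42
5 → 6 → 3 → 2 → 1 → 4: 5 + 11 + 10 + 5 + 10 = 41
5 → 6 → 7 → 0 → 4: 5 + 2 + 18 + 19 = 44
5 → 6 → 7 → 2 → 1 → 4: 5 + 2 + 12 + 5 + 10 = 34
5 → 6 → 7 → 1 → 4: 5 + 2 + 12 + 10 = 29
The minimum is 29.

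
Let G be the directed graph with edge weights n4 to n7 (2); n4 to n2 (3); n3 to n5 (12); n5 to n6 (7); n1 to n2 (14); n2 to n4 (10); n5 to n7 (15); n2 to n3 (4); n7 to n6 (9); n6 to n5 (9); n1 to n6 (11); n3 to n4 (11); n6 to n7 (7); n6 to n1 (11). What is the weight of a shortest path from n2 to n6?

21

Some routes from n2 to n6:
n2→n3→n4→n7→n6: 4 + 11 + 2 + 9 = 26
n2→n4→n7→n6: 10 + 2 + 9 = 21
n2→n3→n5→n6: 4 + 12 + 7 = 23
Best route has total 21.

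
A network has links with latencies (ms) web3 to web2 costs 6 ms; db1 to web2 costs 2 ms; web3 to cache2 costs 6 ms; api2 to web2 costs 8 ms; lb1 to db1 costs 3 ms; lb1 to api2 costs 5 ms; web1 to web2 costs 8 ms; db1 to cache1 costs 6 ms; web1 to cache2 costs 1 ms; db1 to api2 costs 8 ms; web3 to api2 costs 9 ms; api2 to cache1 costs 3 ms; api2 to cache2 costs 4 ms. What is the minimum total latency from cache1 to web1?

8

Some routes from cache1 to web1:
cache1 → api2 → web2 → web1: 3 + 8 + 8 = 19
cache1 → api2 → cache2 → web1: 3 + 4 + 1 = 8
cache1 → db1 → web2 → web1: 6 + 2 + 8 = 16
Best route has total 8 ms.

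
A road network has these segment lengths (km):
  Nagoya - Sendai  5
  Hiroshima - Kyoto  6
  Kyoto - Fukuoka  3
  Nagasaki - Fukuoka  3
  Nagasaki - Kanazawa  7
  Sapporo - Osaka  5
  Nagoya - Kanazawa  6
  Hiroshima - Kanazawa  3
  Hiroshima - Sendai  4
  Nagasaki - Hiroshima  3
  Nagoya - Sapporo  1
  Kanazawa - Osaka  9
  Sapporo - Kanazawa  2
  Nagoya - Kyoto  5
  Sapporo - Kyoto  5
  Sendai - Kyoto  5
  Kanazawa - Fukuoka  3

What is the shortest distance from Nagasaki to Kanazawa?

6

Some routes from Nagasaki to Kanazawa:
Nagasaki → Kanazawa: 7
Nagasaki → Fukuoka → Kanazawa: 3 + 3 = 6
Nagasaki → Hiroshima → Kanazawa: 3 + 3 = 6
Nagasaki → Fukuoka → Kyoto → Sapporo → Kanazawa: 3 + 3 + 5 + 2 = 13
Best route has total 6 km.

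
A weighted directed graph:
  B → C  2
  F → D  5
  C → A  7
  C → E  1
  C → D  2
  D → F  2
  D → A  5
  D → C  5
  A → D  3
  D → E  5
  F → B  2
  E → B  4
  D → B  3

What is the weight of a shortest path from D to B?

Checking several routes:
D-B: 3
D-E-B: 5 + 4 = 9
D-F-B: 2 + 2 = 4
The minimum is 3.

3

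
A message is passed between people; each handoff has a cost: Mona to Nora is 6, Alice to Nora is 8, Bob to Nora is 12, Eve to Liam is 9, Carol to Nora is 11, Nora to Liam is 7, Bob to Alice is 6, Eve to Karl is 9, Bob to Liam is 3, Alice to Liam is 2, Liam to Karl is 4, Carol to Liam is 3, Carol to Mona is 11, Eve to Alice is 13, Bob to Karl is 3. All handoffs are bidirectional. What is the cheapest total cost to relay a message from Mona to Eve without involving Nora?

23

Checking several routes:
Mona-Carol-Liam-Eve: 11 + 3 + 9 = 23
Mona-Carol-Liam-Karl-Eve: 11 + 3 + 4 + 9 = 27
Mona-Carol-Liam-Alice-Eve: 11 + 3 + 2 + 13 = 29
Shortest: 23.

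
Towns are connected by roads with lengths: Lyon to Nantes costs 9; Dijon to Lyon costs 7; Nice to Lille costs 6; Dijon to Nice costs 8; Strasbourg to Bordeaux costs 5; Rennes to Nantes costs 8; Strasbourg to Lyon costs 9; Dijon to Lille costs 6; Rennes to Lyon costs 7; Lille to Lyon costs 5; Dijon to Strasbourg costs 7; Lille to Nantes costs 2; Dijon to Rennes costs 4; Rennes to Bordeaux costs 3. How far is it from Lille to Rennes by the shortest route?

Checking several routes:
Lille → Nantes → Rennes: 2 + 8 = 10
Lille → Dijon → Rennes: 6 + 4 = 10
Lille → Lyon → Rennes: 5 + 7 = 12
Shortest: 10.

10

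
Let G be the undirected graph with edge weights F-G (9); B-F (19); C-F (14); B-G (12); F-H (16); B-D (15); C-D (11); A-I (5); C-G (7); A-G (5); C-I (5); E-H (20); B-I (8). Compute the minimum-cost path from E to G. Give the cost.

45

Some routes from E to G:
E -> H -> F -> C -> I -> A -> G: 20 + 16 + 14 + 5 + 5 + 5 = 65
E -> H -> F -> C -> G: 20 + 16 + 14 + 7 = 57
E -> H -> F -> G: 20 + 16 + 9 = 45
E -> H -> F -> B -> G: 20 + 16 + 19 + 12 = 67
Best route has total 45.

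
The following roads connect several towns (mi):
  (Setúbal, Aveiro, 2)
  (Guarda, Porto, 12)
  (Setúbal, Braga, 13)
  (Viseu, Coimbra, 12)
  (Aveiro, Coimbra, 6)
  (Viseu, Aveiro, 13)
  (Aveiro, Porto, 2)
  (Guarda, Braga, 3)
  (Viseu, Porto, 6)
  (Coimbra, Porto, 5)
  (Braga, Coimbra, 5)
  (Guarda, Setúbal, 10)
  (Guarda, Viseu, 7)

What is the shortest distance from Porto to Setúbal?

Comparing a few candidate routes:
Porto → Aveiro → Setúbal: 2 + 2 = 4
Porto → Viseu → Aveiro → Setúbal: 6 + 13 + 2 = 21
Porto → Coimbra → Aveiro → Setúbal: 5 + 6 + 2 = 13
Best route has total 4 mi.

4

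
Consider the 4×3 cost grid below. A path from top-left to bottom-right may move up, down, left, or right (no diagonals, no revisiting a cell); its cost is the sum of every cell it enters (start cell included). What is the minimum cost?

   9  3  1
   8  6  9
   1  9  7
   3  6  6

One optimal route is r0c0→r1c0→r2c0→r3c0→r3c1→r3c2.
Its cost is 9 + 8 + 1 + 3 + 6 + 6 = 33.

33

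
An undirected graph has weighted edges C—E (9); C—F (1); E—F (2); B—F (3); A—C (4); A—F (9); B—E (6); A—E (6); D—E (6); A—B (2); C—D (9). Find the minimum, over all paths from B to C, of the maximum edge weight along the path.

A few of the B→C routes:
B -> F -> C: max(3, 1) = 3
B -> E -> F -> C: max(6, 2, 1) = 6
B -> E -> A -> C: max(6, 6, 4) = 6
B -> A -> C: max(2, 4) = 4
Smallest bottleneck: 3.

3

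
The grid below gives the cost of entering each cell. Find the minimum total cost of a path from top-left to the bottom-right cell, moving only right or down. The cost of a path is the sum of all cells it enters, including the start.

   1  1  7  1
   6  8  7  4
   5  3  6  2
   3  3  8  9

25

Cheapest: [0,0] -> [0,1] -> [0,2] -> [0,3] -> [1,3] -> [2,3] -> [3,3]
  1 + 1 + 7 + 1 + 4 + 2 + 9 = 25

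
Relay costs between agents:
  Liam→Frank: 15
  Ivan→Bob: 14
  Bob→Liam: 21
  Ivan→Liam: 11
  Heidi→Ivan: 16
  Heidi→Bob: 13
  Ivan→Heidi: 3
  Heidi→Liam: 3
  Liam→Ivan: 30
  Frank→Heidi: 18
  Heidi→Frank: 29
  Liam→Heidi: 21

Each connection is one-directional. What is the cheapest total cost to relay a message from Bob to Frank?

36

Paths from Bob to Frank:
Bob -> Liam -> Frank: 21 + 15 = 36
Bob -> Liam -> Heidi -> Frank: 21 + 21 + 29 = 71
Bob -> Liam -> Ivan -> Heidi -> Frank: 21 + 30 + 3 + 29 = 83
Best route has total 36.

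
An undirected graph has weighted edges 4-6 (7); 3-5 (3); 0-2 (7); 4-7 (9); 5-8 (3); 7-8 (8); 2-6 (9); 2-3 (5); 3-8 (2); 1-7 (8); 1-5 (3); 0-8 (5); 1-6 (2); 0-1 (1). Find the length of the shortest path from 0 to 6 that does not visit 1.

Candidate routes:
0-8-3-2-6: 5 + 2 + 5 + 9 = 21
0-2-6: 7 + 9 = 16
0-2-3-8-7-4-6: 7 + 5 + 2 + 8 + 9 + 7 = 38
0-2-3-5-8-7-4-6: 7 + 5 + 3 + 3 + 8 + 9 + 7 = 42
0-8-7-4-6: 5 + 8 + 9 + 7 = 29
0-8-5-3-2-6: 5 + 3 + 3 + 5 + 9 = 25
Shortest: 16.

16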